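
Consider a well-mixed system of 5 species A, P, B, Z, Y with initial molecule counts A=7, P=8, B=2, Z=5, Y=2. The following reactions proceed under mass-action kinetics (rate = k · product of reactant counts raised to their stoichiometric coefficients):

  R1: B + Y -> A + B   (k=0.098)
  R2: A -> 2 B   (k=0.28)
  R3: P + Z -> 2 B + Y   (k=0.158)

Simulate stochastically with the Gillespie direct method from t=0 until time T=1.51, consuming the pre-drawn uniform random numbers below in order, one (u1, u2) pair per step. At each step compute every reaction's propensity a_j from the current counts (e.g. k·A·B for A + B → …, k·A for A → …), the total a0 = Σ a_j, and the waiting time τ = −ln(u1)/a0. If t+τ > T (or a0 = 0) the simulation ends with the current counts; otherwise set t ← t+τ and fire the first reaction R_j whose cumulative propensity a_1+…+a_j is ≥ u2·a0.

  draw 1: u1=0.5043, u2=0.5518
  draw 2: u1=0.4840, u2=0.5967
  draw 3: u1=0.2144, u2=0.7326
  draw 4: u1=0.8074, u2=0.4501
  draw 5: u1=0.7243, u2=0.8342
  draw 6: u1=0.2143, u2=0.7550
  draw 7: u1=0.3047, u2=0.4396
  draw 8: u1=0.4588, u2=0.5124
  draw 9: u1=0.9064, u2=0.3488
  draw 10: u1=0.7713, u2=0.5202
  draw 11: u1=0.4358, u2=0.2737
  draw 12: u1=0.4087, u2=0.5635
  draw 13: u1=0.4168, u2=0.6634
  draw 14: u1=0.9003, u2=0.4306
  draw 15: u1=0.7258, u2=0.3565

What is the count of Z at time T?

t=0.000: A=7 P=8 B=2 Z=5 Y=2
Draw 1: a1=0.392, a2=1.960, a3=6.320, a0=8.672; τ=−ln(0.5043)/8.672=0.079 → t=0.079; u2·a0=0.5518·8.672=4.785; a1+a2=2.352 < 4.785 ≤ a1+…+a3=8.672 → R3 fires; A=7 P=7 B=4 Z=4 Y=3
Draw 2: a1=1.176, a2=1.960, a3=4.424, a0=7.560; τ=−ln(0.4840)/7.560=0.096 → t=0.175; u2·a0=0.5967·7.560=4.511; a1+a2=3.136 < 4.511 ≤ a1+…+a3=7.560 → R3 fires; A=7 P=6 B=6 Z=3 Y=4
Draw 3: a1=2.352, a2=1.960, a3=2.844, a0=7.156; τ=−ln(0.2144)/7.156=0.215 → t=0.390; u2·a0=0.7326·7.156=5.242; a1+a2=4.312 < 5.242 ≤ a1+…+a3=7.156 → R3 fires; A=7 P=5 B=8 Z=2 Y=5
Draw 4: a1=3.920, a2=1.960, a3=1.580, a0=7.460; τ=−ln(0.8074)/7.460=0.029 → t=0.419; u2·a0=0.4501·7.460=3.358 ≤ a1=3.920 → R1 fires; A=8 P=5 B=8 Z=2 Y=4
Draw 5: a1=3.136, a2=2.240, a3=1.580, a0=6.956; τ=−ln(0.7243)/6.956=0.046 → t=0.465; u2·a0=0.8342·6.956=5.803; a1+a2=5.376 < 5.803 ≤ a1+…+a3=6.956 → R3 fires; A=8 P=4 B=10 Z=1 Y=5
Draw 6: a1=4.900, a2=2.240, a3=0.632, a0=7.772; τ=−ln(0.2143)/7.772=0.198 → t=0.663; u2·a0=0.7550·7.772=5.868; a1=4.900 < 5.868 ≤ a1+a2=7.140 → R2 fires; A=7 P=4 B=12 Z=1 Y=5
Draw 7: a1=5.880, a2=1.960, a3=0.632, a0=8.472; τ=−ln(0.3047)/8.472=0.140 → t=0.804; u2·a0=0.4396·8.472=3.724 ≤ a1=5.880 → R1 fires; A=8 P=4 B=12 Z=1 Y=4
Draw 8: a1=4.704, a2=2.240, a3=0.632, a0=7.576; τ=−ln(0.4588)/7.576=0.103 → t=0.906; u2·a0=0.5124·7.576=3.882 ≤ a1=4.704 → R1 fires; A=9 P=4 B=12 Z=1 Y=3
Draw 9: a1=3.528, a2=2.520, a3=0.632, a0=6.680; τ=−ln(0.9064)/6.680=0.015 → t=0.921; u2·a0=0.3488·6.680=2.330 ≤ a1=3.528 → R1 fires; A=10 P=4 B=12 Z=1 Y=2
Draw 10: a1=2.352, a2=2.800, a3=0.632, a0=5.784; τ=−ln(0.7713)/5.784=0.045 → t=0.966; u2·a0=0.5202·5.784=3.009; a1=2.352 < 3.009 ≤ a1+a2=5.152 → R2 fires; A=9 P=4 B=14 Z=1 Y=2
Draw 11: a1=2.744, a2=2.520, a3=0.632, a0=5.896; τ=−ln(0.4358)/5.896=0.141 → t=1.107; u2·a0=0.2737·5.896=1.614 ≤ a1=2.744 → R1 fires; A=10 P=4 B=14 Z=1 Y=1
Draw 12: a1=1.372, a2=2.800, a3=0.632, a0=4.804; τ=−ln(0.4087)/4.804=0.186 → t=1.293; u2·a0=0.5635·4.804=2.707; a1=1.372 < 2.707 ≤ a1+a2=4.172 → R2 fires; A=9 P=4 B=16 Z=1 Y=1
Draw 13: a1=1.568, a2=2.520, a3=0.632, a0=4.720; τ=−ln(0.4168)/4.720=0.185 → t=1.479; u2·a0=0.6634·4.720=3.131; a1=1.568 < 3.131 ≤ a1+a2=4.088 → R2 fires; A=8 P=4 B=18 Z=1 Y=1
Draw 14: a1=1.764, a2=2.240, a3=0.632, a0=4.636; τ=−ln(0.9003)/4.636=0.023 → t=1.501; u2·a0=0.4306·4.636=1.996; a1=1.764 < 1.996 ≤ a1+a2=4.004 → R2 fires; A=7 P=4 B=20 Z=1 Y=1
Draw 15: a1=1.960, a2=1.960, a3=0.632, a0=4.552; τ=−ln(0.7258)/4.552=0.070 → t=1.572 > T=1.51: stop.
Read off Z at T=1.51: 1

Z at T = 1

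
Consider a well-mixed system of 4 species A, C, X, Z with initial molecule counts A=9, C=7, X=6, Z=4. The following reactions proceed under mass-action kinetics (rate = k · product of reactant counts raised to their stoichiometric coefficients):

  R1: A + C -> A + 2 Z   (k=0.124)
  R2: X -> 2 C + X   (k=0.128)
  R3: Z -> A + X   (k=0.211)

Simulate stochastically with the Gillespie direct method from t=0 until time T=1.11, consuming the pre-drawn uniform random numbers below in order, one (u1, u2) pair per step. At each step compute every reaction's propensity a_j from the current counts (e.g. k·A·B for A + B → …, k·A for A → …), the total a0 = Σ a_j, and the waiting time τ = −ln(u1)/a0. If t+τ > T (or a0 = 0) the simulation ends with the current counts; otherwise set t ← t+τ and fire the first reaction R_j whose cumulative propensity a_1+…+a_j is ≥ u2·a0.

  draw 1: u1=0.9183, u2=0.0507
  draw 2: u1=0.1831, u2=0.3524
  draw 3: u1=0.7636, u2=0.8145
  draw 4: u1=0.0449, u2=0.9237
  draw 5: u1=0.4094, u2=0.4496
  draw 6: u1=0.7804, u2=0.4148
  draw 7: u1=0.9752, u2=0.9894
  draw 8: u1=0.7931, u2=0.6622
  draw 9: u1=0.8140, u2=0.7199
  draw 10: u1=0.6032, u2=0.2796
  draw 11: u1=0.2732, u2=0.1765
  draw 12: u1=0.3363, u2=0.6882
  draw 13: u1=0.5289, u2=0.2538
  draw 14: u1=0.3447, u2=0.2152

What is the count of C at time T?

C at T = 6

t=0.000: A=9 C=7 X=6 Z=4
Draw 1: a1=7.812, a2=0.768, a3=0.844, a0=9.424; τ=−ln(0.9183)/9.424=0.009 → t=0.009; u2·a0=0.0507·9.424=0.478 ≤ a1=7.812 → R1 fires; A=9 C=6 X=6 Z=6
Draw 2: a1=6.696, a2=0.768, a3=1.266, a0=8.730; τ=−ln(0.1831)/8.730=0.194 → t=0.204; u2·a0=0.3524·8.730=3.076 ≤ a1=6.696 → R1 fires; A=9 C=5 X=6 Z=8
Draw 3: a1=5.580, a2=0.768, a3=1.688, a0=8.036; τ=−ln(0.7636)/8.036=0.034 → t=0.237; u2·a0=0.8145·8.036=6.545; a1+a2=6.348 < 6.545 ≤ a1+…+a3=8.036 → R3 fires; A=10 C=5 X=7 Z=7
Draw 4: a1=6.200, a2=0.896, a3=1.477, a0=8.573; τ=−ln(0.0449)/8.573=0.362 → t=0.599; u2·a0=0.9237·8.573=7.919; a1+a2=7.096 < 7.919 ≤ a1+…+a3=8.573 → R3 fires; A=11 C=5 X=8 Z=6
Draw 5: a1=6.820, a2=1.024, a3=1.266, a0=9.110; τ=−ln(0.4094)/9.110=0.098 → t=0.697; u2·a0=0.4496·9.110=4.096 ≤ a1=6.820 → R1 fires; A=11 C=4 X=8 Z=8
Draw 6: a1=5.456, a2=1.024, a3=1.688, a0=8.168; τ=−ln(0.7804)/8.168=0.030 → t=0.727; u2·a0=0.4148·8.168=3.388 ≤ a1=5.456 → R1 fires; A=11 C=3 X=8 Z=10
Draw 7: a1=4.092, a2=1.024, a3=2.110, a0=7.226; τ=−ln(0.9752)/7.226=0.003 → t=0.731; u2·a0=0.9894·7.226=7.149; a1+a2=5.116 < 7.149 ≤ a1+…+a3=7.226 → R3 fires; A=12 C=3 X=9 Z=9
Draw 8: a1=4.464, a2=1.152, a3=1.899, a0=7.515; τ=−ln(0.7931)/7.515=0.031 → t=0.762; u2·a0=0.6622·7.515=4.976; a1=4.464 < 4.976 ≤ a1+a2=5.616 → R2 fires; A=12 C=5 X=9 Z=9
Draw 9: a1=7.440, a2=1.152, a3=1.899, a0=10.491; τ=−ln(0.8140)/10.491=0.020 → t=0.781; u2·a0=0.7199·10.491=7.552; a1=7.440 < 7.552 ≤ a1+a2=8.592 → R2 fires; A=12 C=7 X=9 Z=9
Draw 10: a1=10.416, a2=1.152, a3=1.899, a0=13.467; τ=−ln(0.6032)/13.467=0.038 → t=0.819; u2·a0=0.2796·13.467=3.765 ≤ a1=10.416 → R1 fires; A=12 C=6 X=9 Z=11
Draw 11: a1=8.928, a2=1.152, a3=2.321, a0=12.401; τ=−ln(0.2732)/12.401=0.105 → t=0.924; u2·a0=0.1765·12.401=2.189 ≤ a1=8.928 → R1 fires; A=12 C=5 X=9 Z=13
Draw 12: a1=7.440, a2=1.152, a3=2.743, a0=11.335; τ=−ln(0.3363)/11.335=0.096 → t=1.020; u2·a0=0.6882·11.335=7.801; a1=7.440 < 7.801 ≤ a1+a2=8.592 → R2 fires; A=12 C=7 X=9 Z=13
Draw 13: a1=10.416, a2=1.152, a3=2.743, a0=14.311; τ=−ln(0.5289)/14.311=0.045 → t=1.064; u2·a0=0.2538·14.311=3.632 ≤ a1=10.416 → R1 fires; A=12 C=6 X=9 Z=15
Draw 14: a1=8.928, a2=1.152, a3=3.165, a0=13.245; τ=−ln(0.3447)/13.245=0.080 → t=1.145 > T=1.11: stop.
Read off C at T=1.11: 6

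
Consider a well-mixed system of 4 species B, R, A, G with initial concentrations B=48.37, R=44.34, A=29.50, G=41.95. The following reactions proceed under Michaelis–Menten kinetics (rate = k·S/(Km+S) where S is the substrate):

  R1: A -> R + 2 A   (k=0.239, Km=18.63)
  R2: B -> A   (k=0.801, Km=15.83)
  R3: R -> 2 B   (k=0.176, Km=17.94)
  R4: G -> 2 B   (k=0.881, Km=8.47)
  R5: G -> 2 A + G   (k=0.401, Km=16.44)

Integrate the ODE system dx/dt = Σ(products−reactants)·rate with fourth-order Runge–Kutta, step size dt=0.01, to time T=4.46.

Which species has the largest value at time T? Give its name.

Dominant species at T: B

RK4 with dt=0.01: 446 steps to T=4.46. Trajectory (selected grid times):
t=0.00: B=48.37 R=44.34 A=29.50 G=41.95
t=0.50: B=48.93 R=44.35 A=30.16 G=41.58
t=0.99: B=49.47 R=44.36 A=30.81 G=41.23
t=1.49: B=50.02 R=44.37 A=31.48 G=40.86
t=1.98: B=50.56 R=44.39 A=32.13 G=40.50
t=2.48: B=51.11 R=44.40 A=32.80 G=40.14
t=2.97: B=51.64 R=44.41 A=33.45 G=39.78
t=3.47: B=52.19 R=44.43 A=34.12 G=39.42
t=3.96: B=52.72 R=44.44 A=34.77 G=39.06
t=4.46: B=53.26 R=44.46 A=35.44 G=38.70
At T=4.46: B=53.26 R=44.46 A=35.44 G=38.70; the largest is B.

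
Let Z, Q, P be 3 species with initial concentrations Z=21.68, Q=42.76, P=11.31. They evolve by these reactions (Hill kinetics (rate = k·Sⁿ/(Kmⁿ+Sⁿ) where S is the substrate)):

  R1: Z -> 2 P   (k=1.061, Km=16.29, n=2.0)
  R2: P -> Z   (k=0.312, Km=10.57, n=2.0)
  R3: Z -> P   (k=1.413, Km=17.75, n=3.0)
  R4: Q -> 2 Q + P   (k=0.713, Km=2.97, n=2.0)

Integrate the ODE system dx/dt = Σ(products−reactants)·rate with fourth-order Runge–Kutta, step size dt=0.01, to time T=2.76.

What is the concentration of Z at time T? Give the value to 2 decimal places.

Z at T = 18.23

RK4 with dt=0.01: 276 steps to T=2.76. Trajectory (selected grid times):
t=0.00: Z=21.68 Q=42.76 P=11.31
t=0.31: Z=21.24 Q=42.98 P=12.17
t=0.61: Z=20.84 Q=43.19 P=12.99
t=0.92: Z=20.43 Q=43.41 P=13.83
t=1.23: Z=20.03 Q=43.63 P=14.65
t=1.53: Z=19.65 Q=43.85 P=15.42
t=1.84: Z=19.28 Q=44.07 P=16.21
t=2.15: Z=18.91 Q=44.29 P=16.99
t=2.45: Z=18.57 Q=44.50 P=17.72
t=2.76: Z=18.23 Q=44.72 P=18.47
Read off Z at T=2.76: 18.23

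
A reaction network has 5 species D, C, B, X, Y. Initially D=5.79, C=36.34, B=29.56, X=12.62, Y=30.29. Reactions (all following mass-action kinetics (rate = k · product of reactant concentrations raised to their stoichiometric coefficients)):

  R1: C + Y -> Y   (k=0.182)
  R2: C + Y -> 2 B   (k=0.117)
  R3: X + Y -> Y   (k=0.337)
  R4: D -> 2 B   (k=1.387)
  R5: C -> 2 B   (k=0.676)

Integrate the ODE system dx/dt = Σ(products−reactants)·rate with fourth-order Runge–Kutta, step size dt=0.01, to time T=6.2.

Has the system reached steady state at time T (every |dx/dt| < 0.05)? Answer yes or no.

RK4 with dt=0.01: 620 steps to T=6.2. Trajectory (selected grid times):
t=0.00: D=5.79 C=36.34 B=29.56 X=12.62 Y=30.29
t=0.69: D=2.22 C=0.39 B=68.70 X=0.13 Y=17.47
t=1.38: D=0.85 C=0.01 B=71.79 X=0.00 Y=17.33
t=2.07: D=0.33 C=0.00 B=72.85 X=0.00 Y=17.33
t=2.76: D=0.13 C=0.00 B=73.25 X=0.00 Y=17.33
t=3.44: D=0.05 C=0.00 B=73.41 X=0.00 Y=17.33
t=4.13: D=0.02 C=0.00 B=73.47 X=0.00 Y=17.33
t=4.82: D=0.01 C=0.00 B=73.49 X=0.00 Y=17.33
t=5.51: D=0.00 C=0.00 B=73.50 X=0.00 Y=17.33
t=6.20: D=0.00 C=0.00 B=73.50 X=0.00 Y=17.33
Rates at T: R1=0.0000, R2=0.0000, R3=0.0000, R4=0.0015, R5=0.0000
dx/dt at T (Σ net stoichiometry × rate): D=-0.0015, C=-0.0000, B=+0.0030, X=-0.0000, Y=-0.0000
Largest |dx/dt| is |+0.0030| (B) < 0.05 → steady.

Steady state at T: yes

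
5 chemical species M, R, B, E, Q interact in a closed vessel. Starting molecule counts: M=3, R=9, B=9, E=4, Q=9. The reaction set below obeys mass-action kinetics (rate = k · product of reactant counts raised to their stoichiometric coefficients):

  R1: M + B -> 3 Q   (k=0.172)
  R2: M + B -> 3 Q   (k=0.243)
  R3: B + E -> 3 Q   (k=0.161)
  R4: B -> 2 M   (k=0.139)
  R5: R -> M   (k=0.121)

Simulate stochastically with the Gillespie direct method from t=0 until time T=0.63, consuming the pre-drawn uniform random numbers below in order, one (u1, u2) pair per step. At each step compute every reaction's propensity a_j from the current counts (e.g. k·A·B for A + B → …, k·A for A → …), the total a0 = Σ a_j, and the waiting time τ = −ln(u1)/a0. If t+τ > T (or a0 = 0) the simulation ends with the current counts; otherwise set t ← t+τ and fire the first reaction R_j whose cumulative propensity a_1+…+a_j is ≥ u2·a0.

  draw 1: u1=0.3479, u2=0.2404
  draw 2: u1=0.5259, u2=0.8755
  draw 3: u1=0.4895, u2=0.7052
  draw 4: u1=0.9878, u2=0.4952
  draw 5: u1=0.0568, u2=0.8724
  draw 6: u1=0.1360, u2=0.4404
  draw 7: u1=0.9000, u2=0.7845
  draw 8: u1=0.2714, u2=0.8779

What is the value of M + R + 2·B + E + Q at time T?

Value at T = 43

Check how each reaction changes W = M + R + 2·B + E + Q (weight of products minus weight of reactants):
R1: M + B -> 3 Q: (1·3) − (1·1 + 2·1) = 3 − 3 = 0
R2: M + B -> 3 Q: (1·3) − (1·1 + 2·1) = 3 − 3 = 0
R3: B + E -> 3 Q: (1·3) − (2·1 + 1·1) = 3 − 3 = 0
R4: B -> 2 M: (1·2) − (2·1) = 2 − 2 = 0
R5: R -> M: (1·1) − (1·1) = 1 − 1 = 0
Every reaction leaves W unchanged, so W is conserved and no simulation is needed: W(T) = W(0) = 3 + 9 + 2·9 + 4 + 9 = 43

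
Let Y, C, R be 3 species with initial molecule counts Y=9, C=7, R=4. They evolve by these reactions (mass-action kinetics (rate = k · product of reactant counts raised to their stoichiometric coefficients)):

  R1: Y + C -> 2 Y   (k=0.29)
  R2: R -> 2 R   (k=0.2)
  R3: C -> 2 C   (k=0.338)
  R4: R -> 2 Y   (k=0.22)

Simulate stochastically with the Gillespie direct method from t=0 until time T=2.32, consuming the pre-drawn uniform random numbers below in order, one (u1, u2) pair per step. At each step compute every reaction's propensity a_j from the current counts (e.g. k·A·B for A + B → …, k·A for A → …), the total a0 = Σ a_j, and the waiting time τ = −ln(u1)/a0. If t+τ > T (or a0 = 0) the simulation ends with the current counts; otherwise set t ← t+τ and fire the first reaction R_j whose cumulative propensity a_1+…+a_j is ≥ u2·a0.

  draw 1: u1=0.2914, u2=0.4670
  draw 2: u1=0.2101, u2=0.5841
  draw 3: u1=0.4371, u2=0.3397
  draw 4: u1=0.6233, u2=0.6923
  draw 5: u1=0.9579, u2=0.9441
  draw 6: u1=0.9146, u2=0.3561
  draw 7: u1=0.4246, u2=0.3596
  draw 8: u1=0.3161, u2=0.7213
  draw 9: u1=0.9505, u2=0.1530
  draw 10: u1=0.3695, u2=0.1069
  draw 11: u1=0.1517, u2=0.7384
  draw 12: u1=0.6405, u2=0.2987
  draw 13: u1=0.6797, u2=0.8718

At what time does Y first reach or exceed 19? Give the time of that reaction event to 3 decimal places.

t=0.000: Y=9 C=7 R=4
Draw 1: a1=18.270, a2=0.800, a3=2.366, a4=0.880, a0=22.316; τ=−ln(0.2914)/22.316=0.055 → t=0.055; u2·a0=0.4670·22.316=10.422 ≤ a1=18.270 → R1 fires; Y=10 C=6 R=4
Draw 2: a1=17.400, a2=0.800, a3=2.028, a4=0.880, a0=21.108; τ=−ln(0.2101)/21.108=0.074 → t=0.129; u2·a0=0.5841·21.108=12.329 ≤ a1=17.400 → R1 fires; Y=11 C=5 R=4
Draw 3: a1=15.950, a2=0.800, a3=1.690, a4=0.880, a0=19.320; τ=−ln(0.4371)/19.320=0.043 → t=0.172; u2·a0=0.3397·19.320=6.563 ≤ a1=15.950 → R1 fires; Y=12 C=4 R=4
Draw 4: a1=13.920, a2=0.800, a3=1.352, a4=0.880, a0=16.952; τ=−ln(0.6233)/16.952=0.028 → t=0.200; u2·a0=0.6923·16.952=11.736 ≤ a1=13.920 → R1 fires; Y=13 C=3 R=4
Draw 5: a1=11.310, a2=0.800, a3=1.014, a4=0.880, a0=14.004; τ=−ln(0.9579)/14.004=0.003 → t=0.203; u2·a0=0.9441·14.004=13.221; a1+…+a3=13.124 < 13.221 ≤ a1+…+a4=14.004 → R4 fires; Y=15 C=3 R=3
Draw 6: a1=13.050, a2=0.600, a3=1.014, a4=0.660, a0=15.324; τ=−ln(0.9146)/15.324=0.006 → t=0.209; u2·a0=0.3561·15.324=5.457 ≤ a1=13.050 → R1 fires; Y=16 C=2 R=3
Draw 7: a1=9.280, a2=0.600, a3=0.676, a4=0.660, a0=11.216; τ=−ln(0.4246)/11.216=0.076 → t=0.285; u2·a0=0.3596·11.216=4.033 ≤ a1=9.280 → R1 fires; Y=17 C=1 R=3
Draw 8: a1=4.930, a2=0.600, a3=0.338, a4=0.660, a0=6.528; τ=−ln(0.3161)/6.528=0.176 → t=0.462; u2·a0=0.7213·6.528=4.709 ≤ a1=4.930 → R1 fires; Y=18 C=0 R=3
Draw 9: a1=0.000, a2=0.600, a3=0.000, a4=0.660, a0=1.260; τ=−ln(0.9505)/1.260=0.040 → t=0.502; u2·a0=0.1530·1.260=0.193; a1=0.000 < 0.193 ≤ a1+a2=0.600 → R2 fires; Y=18 C=0 R=4
Draw 10: a1=0.000, a2=0.800, a3=0.000, a4=0.880, a0=1.680; τ=−ln(0.3695)/1.680=0.593 → t=1.094; u2·a0=0.1069·1.680=0.180; a1=0.000 < 0.180 ≤ a1+a2=0.800 → R2 fires; Y=18 C=0 R=5
Draw 11: a1=0.000, a2=1.000, a3=0.000, a4=1.100, a0=2.100; τ=−ln(0.1517)/2.100=0.898 → t=1.993; u2·a0=0.7384·2.100=1.551; a1+…+a3=1.000 < 1.551 ≤ a1+…+a4=2.100 → R4 fires; Y=20 C=0 R=4
Draw 12: a1=0.000, a2=0.800, a3=0.000, a4=0.880, a0=1.680; τ=−ln(0.6405)/1.680=0.265 → t=2.258; u2·a0=0.2987·1.680=0.502; a1=0.000 < 0.502 ≤ a1+a2=0.800 → R2 fires; Y=20 C=0 R=5
Draw 13: a1=0.000, a2=1.000, a3=0.000, a4=1.100, a0=2.100; τ=−ln(0.6797)/2.100=0.184 → t=2.442 > T=2.32: stop.
Y first becomes ≥ 19 when it reaches 20 at the event at t=1.993.

Threshold first reached at t = 1.993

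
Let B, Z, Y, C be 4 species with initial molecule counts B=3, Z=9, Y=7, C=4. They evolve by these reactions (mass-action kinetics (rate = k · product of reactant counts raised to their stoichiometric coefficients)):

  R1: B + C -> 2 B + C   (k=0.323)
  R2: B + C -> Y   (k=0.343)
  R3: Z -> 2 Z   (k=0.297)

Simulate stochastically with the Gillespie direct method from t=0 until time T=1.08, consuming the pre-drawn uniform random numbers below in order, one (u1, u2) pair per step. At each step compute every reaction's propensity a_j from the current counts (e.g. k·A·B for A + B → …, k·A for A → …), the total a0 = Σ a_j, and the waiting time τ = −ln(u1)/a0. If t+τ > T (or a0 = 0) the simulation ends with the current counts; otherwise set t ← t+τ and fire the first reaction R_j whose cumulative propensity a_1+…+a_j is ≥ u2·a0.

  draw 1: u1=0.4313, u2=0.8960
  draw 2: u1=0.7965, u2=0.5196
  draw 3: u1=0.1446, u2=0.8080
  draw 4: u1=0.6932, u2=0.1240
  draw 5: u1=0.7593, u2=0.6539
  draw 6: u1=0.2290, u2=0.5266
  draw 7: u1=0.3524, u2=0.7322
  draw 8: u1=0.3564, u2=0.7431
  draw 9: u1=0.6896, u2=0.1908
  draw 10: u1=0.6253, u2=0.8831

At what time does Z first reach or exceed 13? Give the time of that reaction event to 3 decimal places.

t=0.000: B=3 Z=9 Y=7 C=4
Draw 1: a1=3.876, a2=4.116, a3=2.673, a0=10.665; τ=−ln(0.4313)/10.665=0.079 → t=0.079; u2·a0=0.8960·10.665=9.556; a1+a2=7.992 < 9.556 ≤ a1+…+a3=10.665 → R3 fires; B=3 Z=10 Y=7 C=4
Draw 2: a1=3.876, a2=4.116, a3=2.970, a0=10.962; τ=−ln(0.7965)/10.962=0.021 → t=0.100; u2·a0=0.5196·10.962=5.696; a1=3.876 < 5.696 ≤ a1+a2=7.992 → R2 fires; B=2 Z=10 Y=8 C=3
Draw 3: a1=1.938, a2=2.058, a3=2.970, a0=6.966; τ=−ln(0.1446)/6.966=0.278 → t=0.377; u2·a0=0.8080·6.966=5.629; a1+a2=3.996 < 5.629 ≤ a1+…+a3=6.966 → R3 fires; B=2 Z=11 Y=8 C=3
Draw 4: a1=1.938, a2=2.058, a3=3.267, a0=7.263; τ=−ln(0.6932)/7.263=0.050 → t=0.428; u2·a0=0.1240·7.263=0.901 ≤ a1=1.938 → R1 fires; B=3 Z=11 Y=8 C=3
Draw 5: a1=2.907, a2=3.087, a3=3.267, a0=9.261; τ=−ln(0.7593)/9.261=0.030 → t=0.457; u2·a0=0.6539·9.261=6.056; a1+a2=5.994 < 6.056 ≤ a1+…+a3=9.261 → R3 fires; B=3 Z=12 Y=8 C=3
Draw 6: a1=2.907, a2=3.087, a3=3.564, a0=9.558; τ=−ln(0.2290)/9.558=0.154 → t=0.612; u2·a0=0.5266·9.558=5.033; a1=2.907 < 5.033 ≤ a1+a2=5.994 → R2 fires; B=2 Z=12 Y=9 C=2
Draw 7: a1=1.292, a2=1.372, a3=3.564, a0=6.228; τ=−ln(0.3524)/6.228=0.167 → t=0.779; u2·a0=0.7322·6.228=4.560; a1+a2=2.664 < 4.560 ≤ a1+…+a3=6.228 → R3 fires; B=2 Z=13 Y=9 C=2
Draw 8: a1=1.292, a2=1.372, a3=3.861, a0=6.525; τ=−ln(0.3564)/6.525=0.158 → t=0.937; u2·a0=0.7431·6.525=4.849; a1+a2=2.664 < 4.849 ≤ a1+…+a3=6.525 → R3 fires; B=2 Z=14 Y=9 C=2
Draw 9: a1=1.292, a2=1.372, a3=4.158, a0=6.822; τ=−ln(0.6896)/6.822=0.054 → t=0.992; u2·a0=0.1908·6.822=1.302; a1=1.292 < 1.302 ≤ a1+a2=2.664 → R2 fires; B=1 Z=14 Y=10 C=1
Draw 10: a1=0.323, a2=0.343, a3=4.158, a0=4.824; τ=−ln(0.6253)/4.824=0.097 → t=1.089 > T=1.08: stop.
Z first becomes ≥ 13 when it reaches 13 at the event at t=0.779.

Threshold first reached at t = 0.779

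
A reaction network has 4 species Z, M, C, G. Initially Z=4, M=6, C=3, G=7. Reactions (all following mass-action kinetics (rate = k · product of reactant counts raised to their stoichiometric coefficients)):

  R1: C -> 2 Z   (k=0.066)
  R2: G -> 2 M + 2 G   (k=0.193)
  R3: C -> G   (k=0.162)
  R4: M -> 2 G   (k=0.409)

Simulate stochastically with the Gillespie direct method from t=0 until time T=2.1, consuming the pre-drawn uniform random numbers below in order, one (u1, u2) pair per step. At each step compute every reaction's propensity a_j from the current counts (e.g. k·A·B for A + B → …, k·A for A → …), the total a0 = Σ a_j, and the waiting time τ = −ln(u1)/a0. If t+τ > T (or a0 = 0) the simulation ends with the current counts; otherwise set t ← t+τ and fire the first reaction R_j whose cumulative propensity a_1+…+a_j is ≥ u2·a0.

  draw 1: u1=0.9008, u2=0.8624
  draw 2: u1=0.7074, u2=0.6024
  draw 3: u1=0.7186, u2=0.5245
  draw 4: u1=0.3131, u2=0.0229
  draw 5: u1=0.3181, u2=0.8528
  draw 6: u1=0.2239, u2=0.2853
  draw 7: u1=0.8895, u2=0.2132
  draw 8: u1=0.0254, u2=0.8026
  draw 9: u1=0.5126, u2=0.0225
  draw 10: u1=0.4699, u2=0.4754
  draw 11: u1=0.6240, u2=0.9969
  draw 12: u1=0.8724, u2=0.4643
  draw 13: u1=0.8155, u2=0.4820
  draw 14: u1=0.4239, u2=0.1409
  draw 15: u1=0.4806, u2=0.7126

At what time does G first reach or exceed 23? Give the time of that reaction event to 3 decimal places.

t=0.000: Z=4 M=6 C=3 G=7
Draw 1: a1=0.198, a2=1.351, a3=0.486, a4=2.454, a0=4.489; τ=−ln(0.9008)/4.489=0.023 → t=0.023; u2·a0=0.8624·4.489=3.871; a1+…+a3=2.035 < 3.871 ≤ a1+…+a4=4.489 → R4 fires; Z=4 M=5 C=3 G=9
Draw 2: a1=0.198, a2=1.737, a3=0.486, a4=2.045, a0=4.466; τ=−ln(0.7074)/4.466=0.078 → t=0.101; u2·a0=0.6024·4.466=2.690; a1+…+a3=2.421 < 2.690 ≤ a1+…+a4=4.466 → R4 fires; Z=4 M=4 C=3 G=11
Draw 3: a1=0.198, a2=2.123, a3=0.486, a4=1.636, a0=4.443; τ=−ln(0.7186)/4.443=0.074 → t=0.175; u2·a0=0.5245·4.443=2.330; a1+a2=2.321 < 2.330 ≤ a1+…+a3=2.807 → R3 fires; Z=4 M=4 C=2 G=12
Draw 4: a1=0.132, a2=2.316, a3=0.324, a4=1.636, a0=4.408; τ=−ln(0.3131)/4.408=0.263 → t=0.439; u2·a0=0.0229·4.408=0.101 ≤ a1=0.132 → R1 fires; Z=6 M=4 C=1 G=12
Draw 5: a1=0.066, a2=2.316, a3=0.162, a4=1.636, a0=4.180; τ=−ln(0.3181)/4.180=0.274 → t=0.713; u2·a0=0.8528·4.180=3.565; a1+…+a3=2.544 < 3.565 ≤ a1+…+a4=4.180 → R4 fires; Z=6 M=3 C=1 G=14
Draw 6: a1=0.066, a2=2.702, a3=0.162, a4=1.227, a0=4.157; τ=−ln(0.2239)/4.157=0.360 → t=1.073; u2·a0=0.2853·4.157=1.186; a1=0.066 < 1.186 ≤ a1+a2=2.768 → R2 fires; Z=6 M=5 C=1 G=15
Draw 7: a1=0.066, a2=2.895, a3=0.162, a4=2.045, a0=5.168; τ=−ln(0.8895)/5.168=0.023 → t=1.095; u2·a0=0.2132·5.168=1.102; a1=0.066 < 1.102 ≤ a1+a2=2.961 → R2 fires; Z=6 M=7 C=1 G=16
Draw 8: a1=0.066, a2=3.088, a3=0.162, a4=2.863, a0=6.179; τ=−ln(0.0254)/6.179=0.594 → t=1.690; u2·a0=0.8026·6.179=4.959; a1+…+a3=3.316 < 4.959 ≤ a1+…+a4=6.179 → R4 fires; Z=6 M=6 C=1 G=18
Draw 9: a1=0.066, a2=3.474, a3=0.162, a4=2.454, a0=6.156; τ=−ln(0.5126)/6.156=0.109 → t=1.798; u2·a0=0.0225·6.156=0.139; a1=0.066 < 0.139 ≤ a1+a2=3.540 → R2 fires; Z=6 M=8 C=1 G=19
Draw 10: a1=0.066, a2=3.667, a3=0.162, a4=3.272, a0=7.167; τ=−ln(0.4699)/7.167=0.105 → t=1.904; u2·a0=0.4754·7.167=3.407; a1=0.066 < 3.407 ≤ a1+a2=3.733 → R2 fires; Z=6 M=10 C=1 G=20
Draw 11: a1=0.066, a2=3.860, a3=0.162, a4=4.090, a0=8.178; τ=−ln(0.6240)/8.178=0.058 → t=1.961; u2·a0=0.9969·8.178=8.153; a1+…+a3=4.088 < 8.153 ≤ a1+…+a4=8.178 → R4 fires; Z=6 M=9 C=1 G=22
Draw 12: a1=0.066, a2=4.246, a3=0.162, a4=3.681, a0=8.155; τ=−ln(0.8724)/8.155=0.017 → t=1.978; u2·a0=0.4643·8.155=3.786; a1=0.066 < 3.786 ≤ a1+a2=4.312 → R2 fires; Z=6 M=11 C=1 G=23
Draw 13: a1=0.066, a2=4.439, a3=0.162, a4=4.499, a0=9.166; τ=−ln(0.8155)/9.166=0.022 → t=2.000; u2·a0=0.4820·9.166=4.418; a1=0.066 < 4.418 ≤ a1+a2=4.505 → R2 fires; Z=6 M=13 C=1 G=24
Draw 14: a1=0.066, a2=4.632, a3=0.162, a4=5.317, a0=10.177; τ=−ln(0.4239)/10.177=0.084 → t=2.085; u2·a0=0.1409·10.177=1.434; a1=0.066 < 1.434 ≤ a1+a2=4.698 → R2 fires; Z=6 M=15 C=1 G=25
Draw 15: a1=0.066, a2=4.825, a3=0.162, a4=6.135, a0=11.188; τ=−ln(0.4806)/11.188=0.065 → t=2.150 > T=2.1: stop.
G first becomes ≥ 23 when it reaches 23 at the event at t=1.978.

Threshold first reached at t = 1.978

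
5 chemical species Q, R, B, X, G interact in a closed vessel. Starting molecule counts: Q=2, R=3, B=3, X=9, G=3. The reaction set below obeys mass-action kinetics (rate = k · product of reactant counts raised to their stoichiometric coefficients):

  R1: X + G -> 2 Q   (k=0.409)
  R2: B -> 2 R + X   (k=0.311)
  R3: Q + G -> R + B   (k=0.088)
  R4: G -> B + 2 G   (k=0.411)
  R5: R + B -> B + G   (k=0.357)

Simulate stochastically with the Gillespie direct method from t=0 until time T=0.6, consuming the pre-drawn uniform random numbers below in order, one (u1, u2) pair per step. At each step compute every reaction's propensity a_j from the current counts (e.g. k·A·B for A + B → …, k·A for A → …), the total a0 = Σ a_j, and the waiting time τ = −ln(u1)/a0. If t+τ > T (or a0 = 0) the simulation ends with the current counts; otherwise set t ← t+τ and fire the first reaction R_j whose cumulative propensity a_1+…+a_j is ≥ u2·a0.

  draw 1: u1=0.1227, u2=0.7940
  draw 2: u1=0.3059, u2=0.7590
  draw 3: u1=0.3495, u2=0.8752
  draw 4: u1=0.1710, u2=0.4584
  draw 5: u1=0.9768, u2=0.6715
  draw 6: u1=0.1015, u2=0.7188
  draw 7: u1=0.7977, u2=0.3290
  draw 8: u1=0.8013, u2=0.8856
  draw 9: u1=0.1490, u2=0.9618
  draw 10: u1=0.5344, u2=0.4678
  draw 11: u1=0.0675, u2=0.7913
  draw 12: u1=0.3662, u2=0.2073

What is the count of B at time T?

B at T = 5

t=0.000: Q=2 R=3 B=3 X=9 G=3
Draw 1: a1=11.043, a2=0.933, a3=0.528, a4=1.233, a5=3.213, a0=16.950; τ=−ln(0.1227)/16.950=0.124 → t=0.124; u2·a0=0.7940·16.950=13.458; a1+…+a3=12.504 < 13.458 ≤ a1+…+a4=13.737 → R4 fires; Q=2 R=3 B=4 X=9 G=4
Draw 2: a1=14.724, a2=1.244, a3=0.704, a4=1.644, a5=4.284, a0=22.600; τ=−ln(0.3059)/22.600=0.052 → t=0.176; u2·a0=0.7590·22.600=17.153; a1+…+a3=16.672 < 17.153 ≤ a1+…+a4=18.316 → R4 fires; Q=2 R=3 B=5 X=9 G=5
Draw 3: a1=18.405, a2=1.555, a3=0.880, a4=2.055, a5=5.355, a0=28.250; τ=−ln(0.3495)/28.250=0.037 → t=0.213; u2·a0=0.8752·28.250=24.724; a1+…+a4=22.895 < 24.724 ≤ a1+…+a5=28.250 → R5 fires; Q=2 R=2 B=5 X=9 G=6
Draw 4: a1=22.086, a2=1.555, a3=1.056, a4=2.466, a5=3.570, a0=30.733; τ=−ln(0.1710)/30.733=0.057 → t=0.271; u2·a0=0.4584·30.733=14.088 ≤ a1=22.086 → R1 fires; Q=4 R=2 B=5 X=8 G=5
Draw 5: a1=16.360, a2=1.555, a3=1.760, a4=2.055, a5=3.570, a0=25.300; τ=−ln(0.9768)/25.300=0.001 → t=0.272; u2·a0=0.6715·25.300=16.989; a1=16.360 < 16.989 ≤ a1+a2=17.915 → R2 fires; Q=4 R=4 B=4 X=9 G=5
Draw 6: a1=18.405, a2=1.244, a3=1.760, a4=2.055, a5=5.712, a0=29.176; τ=−ln(0.1015)/29.176=0.078 → t=0.350; u2·a0=0.7188·29.176=20.972; a1+a2=19.649 < 20.972 ≤ a1+…+a3=21.409 → R3 fires; Q=3 R=5 B=5 X=9 G=4
Draw 7: a1=14.724, a2=1.555, a3=1.056, a4=1.644, a5=8.925, a0=27.904; τ=−ln(0.7977)/27.904=0.008 → t=0.358; u2·a0=0.3290·27.904=9.180 ≤ a1=14.724 → R1 fires; Q=5 R=5 B=5 X=8 G=3
Draw 8: a1=9.816, a2=1.555, a3=1.320, a4=1.233, a5=8.925, a0=22.849; τ=−ln(0.8013)/22.849=0.010 → t=0.368; u2·a0=0.8856·22.849=20.235; a1+…+a4=13.924 < 20.235 ≤ a1+…+a5=22.849 → R5 fires; Q=5 R=4 B=5 X=8 G=4
Draw 9: a1=13.088, a2=1.555, a3=1.760, a4=1.644, a5=7.140, a0=25.187; τ=−ln(0.1490)/25.187=0.076 → t=0.444; u2·a0=0.9618·25.187=24.225; a1+…+a4=18.047 < 24.225 ≤ a1+…+a5=25.187 → R5 fires; Q=5 R=3 B=5 X=8 G=5
Draw 10: a1=16.360, a2=1.555, a3=2.200, a4=2.055, a5=5.355, a0=27.525; τ=−ln(0.5344)/27.525=0.023 → t=0.466; u2·a0=0.4678·27.525=12.876 ≤ a1=16.360 → R1 fires; Q=7 R=3 B=5 X=7 G=4
Draw 11: a1=11.452, a2=1.555, a3=2.464, a4=1.644, a5=5.355, a0=22.470; τ=−ln(0.0675)/22.470=0.120 → t=0.586; u2·a0=0.7913·22.470=17.781; a1+…+a4=17.115 < 17.781 ≤ a1+…+a5=22.470 → R5 fires; Q=7 R=2 B=5 X=7 G=5
Draw 12: a1=14.315, a2=1.555, a3=3.080, a4=2.055, a5=3.570, a0=24.575; τ=−ln(0.3662)/24.575=0.041 → t=0.627 > T=0.6: stop.
Read off B at T=0.6: 5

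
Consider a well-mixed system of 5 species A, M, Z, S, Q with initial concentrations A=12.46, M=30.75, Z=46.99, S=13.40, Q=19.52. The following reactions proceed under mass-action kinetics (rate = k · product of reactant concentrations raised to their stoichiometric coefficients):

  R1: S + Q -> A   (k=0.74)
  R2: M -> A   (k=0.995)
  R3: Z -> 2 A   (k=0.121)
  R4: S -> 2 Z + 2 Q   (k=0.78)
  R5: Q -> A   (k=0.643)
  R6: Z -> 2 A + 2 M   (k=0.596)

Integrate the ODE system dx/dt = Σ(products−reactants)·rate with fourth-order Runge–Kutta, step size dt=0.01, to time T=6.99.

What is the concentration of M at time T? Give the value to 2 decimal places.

M at T = 1.24

RK4 with dt=0.01: 699 steps to T=6.99. Trajectory (selected grid times):
t=0.00: A=12.46 M=30.75 Z=46.99 S=13.40 Q=19.52
t=0.78: A=98.58 M=37.51 Z=28.18 S=0.07 Q=5.28
t=1.55: A=151.17 M=30.85 Z=16.24 S=0.00 Q=3.20
t=2.33: A=186.81 M=21.96 Z=9.29 S=0.00 Q=1.94
t=3.11: A=209.55 M=14.54 Z=5.31 S=0.00 Q=1.17
t=3.88: A=223.52 M=9.28 Z=3.06 S=0.00 Q=0.71
t=4.66: A=232.15 M=5.73 Z=1.75 S=0.00 Q=0.43
t=5.44: A=237.32 M=3.47 Z=1.00 S=0.00 Q=0.26
t=6.21: A=240.35 M=2.09 Z=0.57 S=0.00 Q=0.16
t=6.99: A=242.17 M=1.24 Z=0.33 S=0.00 Q=0.10
Read off M at T=6.99: 1.24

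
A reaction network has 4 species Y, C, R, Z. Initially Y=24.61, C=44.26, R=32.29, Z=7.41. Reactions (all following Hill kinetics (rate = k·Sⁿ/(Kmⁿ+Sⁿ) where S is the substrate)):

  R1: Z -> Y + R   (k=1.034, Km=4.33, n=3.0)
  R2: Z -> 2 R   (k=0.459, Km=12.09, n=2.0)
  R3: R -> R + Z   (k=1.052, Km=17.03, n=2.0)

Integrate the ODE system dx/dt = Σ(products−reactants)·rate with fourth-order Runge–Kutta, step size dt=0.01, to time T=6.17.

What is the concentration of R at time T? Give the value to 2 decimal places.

R at T = 38.90

RK4 with dt=0.01: 617 steps to T=6.17. Trajectory (selected grid times):
t=0.00: Y=24.61 C=44.26 R=32.29 Z=7.41
t=0.69: Y=25.20 C=44.26 R=33.05 Z=7.30
t=1.37: Y=25.78 C=44.26 R=33.80 Z=7.21
t=2.06: Y=26.37 C=44.26 R=34.55 Z=7.12
t=2.74: Y=26.94 C=44.26 R=35.28 Z=7.05
t=3.43: Y=27.52 C=44.26 R=36.02 Z=6.98
t=4.11: Y=28.08 C=44.26 R=36.74 Z=6.92
t=4.80: Y=28.66 C=44.26 R=37.47 Z=6.87
t=5.48: Y=29.22 C=44.26 R=38.18 Z=6.83
t=6.17: Y=29.78 C=44.26 R=38.90 Z=6.80
Read off R at T=6.17: 38.90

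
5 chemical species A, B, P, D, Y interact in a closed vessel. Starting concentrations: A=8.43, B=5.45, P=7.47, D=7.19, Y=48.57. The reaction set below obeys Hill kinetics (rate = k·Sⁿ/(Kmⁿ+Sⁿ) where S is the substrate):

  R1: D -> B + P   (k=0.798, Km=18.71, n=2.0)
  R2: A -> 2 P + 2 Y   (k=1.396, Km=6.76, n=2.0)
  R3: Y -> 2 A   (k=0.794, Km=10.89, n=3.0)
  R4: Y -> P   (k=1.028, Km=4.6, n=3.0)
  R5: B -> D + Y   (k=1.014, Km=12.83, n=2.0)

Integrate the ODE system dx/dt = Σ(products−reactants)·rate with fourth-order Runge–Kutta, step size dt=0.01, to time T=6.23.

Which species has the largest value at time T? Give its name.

Dominant species at T: Y

RK4 with dt=0.01: 623 steps to T=6.23. Trajectory (selected grid times):
t=0.00: A=8.43 B=5.45 P=7.47 D=7.19 Y=48.57
t=0.69: A=8.91 B=5.41 P=9.45 D=7.23 Y=48.62
t=1.38: A=9.38 B=5.38 P=11.47 D=7.26 Y=48.72
t=2.08: A=9.82 B=5.35 P=13.57 D=7.29 Y=48.87
t=2.77: A=10.24 B=5.32 P=15.68 D=7.32 Y=49.05
t=3.46: A=10.65 B=5.29 P=17.82 D=7.35 Y=49.25
t=4.15: A=11.04 B=5.26 P=19.99 D=7.38 Y=49.49
t=4.85: A=11.42 B=5.24 P=22.22 D=7.40 Y=49.76
t=5.54: A=11.79 B=5.21 P=24.44 D=7.43 Y=50.05
t=6.23: A=12.14 B=5.19 P=26.68 D=7.45 Y=50.35
At T=6.23: A=12.14 B=5.19 P=26.68 D=7.45 Y=50.35; the largest is Y.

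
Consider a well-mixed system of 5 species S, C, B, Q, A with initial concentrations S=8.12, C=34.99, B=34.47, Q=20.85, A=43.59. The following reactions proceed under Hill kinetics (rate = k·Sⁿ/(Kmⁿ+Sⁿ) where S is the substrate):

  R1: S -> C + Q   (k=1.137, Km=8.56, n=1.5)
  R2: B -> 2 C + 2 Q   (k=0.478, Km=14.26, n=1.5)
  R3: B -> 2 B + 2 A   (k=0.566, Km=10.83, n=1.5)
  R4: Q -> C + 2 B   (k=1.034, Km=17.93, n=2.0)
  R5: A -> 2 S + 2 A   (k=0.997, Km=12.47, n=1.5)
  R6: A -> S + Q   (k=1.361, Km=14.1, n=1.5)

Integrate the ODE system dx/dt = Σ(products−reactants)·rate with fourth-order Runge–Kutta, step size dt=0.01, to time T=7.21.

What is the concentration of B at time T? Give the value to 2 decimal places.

RK4 with dt=0.01: 721 steps to T=7.21. Trajectory (selected grid times):
t=0.00: S=8.12 C=34.99 B=34.47 Q=20.85 A=43.59
t=0.80: S=9.95 C=36.56 B=35.53 Q=22.36 A=44.13
t=1.60: S=11.73 C=38.22 B=36.65 Q=23.91 A=44.68
t=2.40: S=13.47 C=39.97 B=37.81 Q=25.50 A=45.24
t=3.20: S=15.17 C=41.78 B=39.03 Q=27.11 A=45.79
t=4.01: S=16.86 C=43.67 B=40.29 Q=28.76 A=46.36
t=4.81: S=18.52 C=45.59 B=41.58 Q=30.40 A=46.92
t=5.61: S=20.16 C=47.55 B=42.91 Q=32.06 A=47.49
t=6.41: S=21.78 C=49.55 B=44.27 Q=33.72 A=48.06
t=7.21: S=23.40 C=51.59 B=45.65 Q=35.40 A=48.64
Read off B at T=7.21: 45.65

B at T = 45.65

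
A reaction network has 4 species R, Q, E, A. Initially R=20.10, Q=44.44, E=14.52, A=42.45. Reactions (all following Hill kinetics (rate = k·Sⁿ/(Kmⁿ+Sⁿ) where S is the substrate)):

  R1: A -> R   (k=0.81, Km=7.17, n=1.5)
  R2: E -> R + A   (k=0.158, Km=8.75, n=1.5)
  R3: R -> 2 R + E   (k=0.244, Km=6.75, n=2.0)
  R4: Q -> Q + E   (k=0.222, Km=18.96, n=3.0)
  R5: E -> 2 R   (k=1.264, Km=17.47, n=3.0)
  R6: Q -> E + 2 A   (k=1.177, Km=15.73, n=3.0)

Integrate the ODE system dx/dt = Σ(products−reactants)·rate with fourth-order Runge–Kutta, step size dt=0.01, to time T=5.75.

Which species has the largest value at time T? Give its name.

Dominant species at T: A

RK4 with dt=0.01: 575 steps to T=5.75. Trajectory (selected grid times):
t=0.00: R=20.10 Q=44.44 E=14.52 A=42.45
t=0.64: R=21.41 Q=43.72 E=15.14 A=43.48
t=1.28: R=22.77 Q=43.00 E=15.73 A=44.50
t=1.92: R=24.18 Q=42.28 E=16.30 A=45.52
t=2.56: R=25.63 Q=41.57 E=16.84 A=46.53
t=3.19: R=27.10 Q=40.87 E=17.36 A=47.53
t=3.83: R=28.63 Q=40.15 E=17.86 A=48.54
t=4.47: R=30.20 Q=39.44 E=18.35 A=49.54
t=5.11: R=31.80 Q=38.74 E=18.81 A=50.54
t=5.75: R=33.43 Q=38.03 E=19.26 A=51.53
At T=5.75: R=33.43 Q=38.03 E=19.26 A=51.53; the largest is A.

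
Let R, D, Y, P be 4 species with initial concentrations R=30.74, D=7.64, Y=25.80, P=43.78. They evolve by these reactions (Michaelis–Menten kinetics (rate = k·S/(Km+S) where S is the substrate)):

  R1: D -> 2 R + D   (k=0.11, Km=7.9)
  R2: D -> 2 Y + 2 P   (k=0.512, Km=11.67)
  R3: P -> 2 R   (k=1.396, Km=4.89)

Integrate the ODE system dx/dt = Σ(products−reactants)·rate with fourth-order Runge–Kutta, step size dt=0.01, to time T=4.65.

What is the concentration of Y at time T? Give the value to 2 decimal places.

Y at T = 27.61

RK4 with dt=0.01: 465 steps to T=4.65. Trajectory (selected grid times):
t=0.00: R=30.74 D=7.64 Y=25.80 P=43.78
t=0.52: R=32.10 D=7.54 Y=26.01 P=43.34
t=1.03: R=33.43 D=7.43 Y=26.21 P=42.90
t=1.55: R=34.79 D=7.33 Y=26.42 P=42.46
t=2.07: R=36.15 D=7.23 Y=26.62 P=42.01
t=2.58: R=37.48 D=7.13 Y=26.82 P=41.57
t=3.10: R=38.83 D=7.03 Y=27.02 P=41.12
t=3.62: R=40.18 D=6.93 Y=27.22 P=40.67
t=4.13: R=41.50 D=6.83 Y=27.42 P=40.23
t=4.65: R=42.85 D=6.73 Y=27.61 P=39.78
Read off Y at T=4.65: 27.61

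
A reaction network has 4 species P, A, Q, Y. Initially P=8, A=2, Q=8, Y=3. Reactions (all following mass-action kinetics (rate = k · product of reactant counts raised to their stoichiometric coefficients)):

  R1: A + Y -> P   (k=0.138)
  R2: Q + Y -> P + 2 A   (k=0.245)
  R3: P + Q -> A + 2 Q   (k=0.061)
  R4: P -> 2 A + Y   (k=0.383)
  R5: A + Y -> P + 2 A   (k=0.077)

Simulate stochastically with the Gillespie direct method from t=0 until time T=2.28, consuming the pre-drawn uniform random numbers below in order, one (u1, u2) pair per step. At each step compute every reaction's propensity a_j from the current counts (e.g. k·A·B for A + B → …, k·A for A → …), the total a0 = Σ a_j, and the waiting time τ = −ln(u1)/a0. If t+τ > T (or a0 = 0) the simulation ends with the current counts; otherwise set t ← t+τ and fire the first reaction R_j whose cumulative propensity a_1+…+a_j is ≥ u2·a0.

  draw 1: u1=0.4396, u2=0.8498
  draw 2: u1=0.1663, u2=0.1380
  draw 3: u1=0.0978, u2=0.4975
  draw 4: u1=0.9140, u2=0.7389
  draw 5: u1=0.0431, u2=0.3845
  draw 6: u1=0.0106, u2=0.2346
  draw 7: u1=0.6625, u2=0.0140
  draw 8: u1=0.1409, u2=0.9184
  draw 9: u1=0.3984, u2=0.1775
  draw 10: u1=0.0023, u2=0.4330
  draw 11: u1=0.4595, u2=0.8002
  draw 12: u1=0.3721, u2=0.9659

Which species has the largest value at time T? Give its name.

t=0.000: P=8 A=2 Q=8 Y=3
Draw 1: a1=0.828, a2=5.880, a3=3.904, a4=3.064, a5=0.462, a0=14.138; τ=−ln(0.4396)/14.138=0.058 → t=0.058; u2·a0=0.8498·14.138=12.014; a1+…+a3=10.612 < 12.014 ≤ a1+…+a4=13.676 → R4 fires; P=7 A=4 Q=8 Y=4
Draw 2: a1=2.208, a2=7.840, a3=3.416, a4=2.681, a5=1.232, a0=17.377; τ=−ln(0.1663)/17.377=0.103 → t=0.161; u2·a0=0.1380·17.377=2.398; a1=2.208 < 2.398 ≤ a1+a2=10.048 → R2 fires; P=8 A=6 Q=7 Y=3
Draw 3: a1=2.484, a2=5.145, a3=3.416, a4=3.064, a5=1.386, a0=15.495; τ=−ln(0.0978)/15.495=0.150 → t=0.311; u2·a0=0.4975·15.495=7.709; a1+a2=7.629 < 7.709 ≤ a1+…+a3=11.045 → R3 fires; P=7 A=7 Q=8 Y=3
Draw 4: a1=2.898, a2=5.880, a3=3.416, a4=2.681, a5=1.617, a0=16.492; τ=−ln(0.9140)/16.492=0.005 → t=0.317; u2·a0=0.7389·16.492=12.186; a1+a2=8.778 < 12.186 ≤ a1+…+a3=12.194 → R3 fires; P=6 A=8 Q=9 Y=3
Draw 5: a1=3.312, a2=6.615, a3=3.294, a4=2.298, a5=1.848, a0=17.367; τ=−ln(0.0431)/17.367=0.181 → t=0.498; u2·a0=0.3845·17.367=6.678; a1=3.312 < 6.678 ≤ a1+a2=9.927 → R2 fires; P=7 A=10 Q=8 Y=2
Draw 6: a1=2.760, a2=3.920, a3=3.416, a4=2.681, a5=1.540, a0=14.317; τ=−ln(0.0106)/14.317=0.318 → t=0.815; u2·a0=0.2346·14.317=3.359; a1=2.760 < 3.359 ≤ a1+a2=6.680 → R2 fires; P=8 A=12 Q=7 Y=1
Draw 7: a1=1.656, a2=1.715, a3=3.416, a4=3.064, a5=0.924, a0=10.775; τ=−ln(0.6625)/10.775=0.038 → t=0.854; u2·a0=0.0140·10.775=0.151 ≤ a1=1.656 → R1 fires; P=9 A=11 Q=7 Y=0
Draw 8: a1=0.000, a2=0.000, a3=3.843, a4=3.447, a5=0.000, a0=7.290; τ=−ln(0.1409)/7.290=0.269 → t=1.123; u2·a0=0.9184·7.290=6.695; a1+…+a3=3.843 < 6.695 ≤ a1+…+a4=7.290 → R4 fires; P=8 A=13 Q=7 Y=1
Draw 9: a1=1.794, a2=1.715, a3=3.416, a4=3.064, a5=1.001, a0=10.990; τ=−ln(0.3984)/10.990=0.084 → t=1.206; u2·a0=0.1775·10.990=1.951; a1=1.794 < 1.951 ≤ a1+a2=3.509 → R2 fires; P=9 A=15 Q=6 Y=0
Draw 10: a1=0.000, a2=0.000, a3=3.294, a4=3.447, a5=0.000, a0=6.741; τ=−ln(0.0023)/6.741=0.901 → t=2.107; u2·a0=0.4330·6.741=2.919; a1+a2=0.000 < 2.919 ≤ a1+…+a3=3.294 → R3 fires; P=8 A=16 Q=7 Y=0
Draw 11: a1=0.000, a2=0.000, a3=3.416, a4=3.064, a5=0.000, a0=6.480; τ=−ln(0.4595)/6.480=0.120 → t=2.227; u2·a0=0.8002·6.480=5.185; a1+…+a3=3.416 < 5.185 ≤ a1+…+a4=6.480 → R4 fires; P=7 A=18 Q=7 Y=1
Draw 12: a1=2.484, a2=1.715, a3=2.989, a4=2.681, a5=1.386, a0=11.255; τ=−ln(0.3721)/11.255=0.088 → t=2.315 > T=2.28: stop.
At T=2.28: P=7 A=18 Q=7 Y=1; the largest is A.

Dominant species at T: A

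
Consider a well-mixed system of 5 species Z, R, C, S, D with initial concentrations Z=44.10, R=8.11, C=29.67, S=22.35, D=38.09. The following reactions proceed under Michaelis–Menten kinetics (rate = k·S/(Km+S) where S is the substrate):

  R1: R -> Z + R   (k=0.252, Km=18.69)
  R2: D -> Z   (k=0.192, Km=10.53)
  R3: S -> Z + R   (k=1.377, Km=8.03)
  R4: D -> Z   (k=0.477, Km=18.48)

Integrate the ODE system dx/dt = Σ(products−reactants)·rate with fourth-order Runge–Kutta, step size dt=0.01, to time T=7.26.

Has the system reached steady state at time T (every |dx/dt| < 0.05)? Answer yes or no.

RK4 with dt=0.01: 726 steps to T=7.26. Trajectory (selected grid times):
t=0.00: Z=44.10 R=8.11 C=29.67 S=22.35 D=38.09
t=0.81: Z=45.36 R=8.93 C=29.67 S=21.53 D=37.71
t=1.61: Z=46.60 R=9.72 C=29.67 S=20.74 D=37.33
t=2.42: Z=47.85 R=10.52 C=29.67 S=19.94 D=36.95
t=3.23: Z=49.10 R=11.31 C=29.67 S=19.15 D=36.58
t=4.03: Z=50.32 R=12.09 C=29.67 S=18.37 D=36.20
t=4.84: Z=51.55 R=12.86 C=29.67 S=17.60 D=35.83
t=5.65: Z=52.77 R=13.62 C=29.67 S=16.84 D=35.45
t=6.45: Z=53.96 R=14.36 C=29.67 S=16.10 D=35.08
t=7.26: Z=55.16 R=15.10 C=29.67 S=15.36 D=34.71
Rates at T: R1=0.1126, R2=0.1473, R3=0.9043, R4=0.3113
dx/dt at T (Σ net stoichiometry × rate): Z=+1.4755, R=+0.9043, C=+0.0000, S=-0.9043, D=-0.4586
Largest |dx/dt| is |+1.4755| (Z) ≥ 0.05 → not steady.

Steady state at T: no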